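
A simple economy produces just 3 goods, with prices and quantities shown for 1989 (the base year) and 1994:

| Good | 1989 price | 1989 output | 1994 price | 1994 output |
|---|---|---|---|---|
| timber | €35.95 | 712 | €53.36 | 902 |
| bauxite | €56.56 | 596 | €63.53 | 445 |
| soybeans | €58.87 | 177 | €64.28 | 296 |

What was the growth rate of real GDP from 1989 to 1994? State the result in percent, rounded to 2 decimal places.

Real GDP 1989 = Nominal GDP 1989 = 35.95·712 + 56.56·596 + 58.87·177 = 69726.15.
Real GDP 1994 (at 1989 prices) = 35.95·902 + 56.56·445 + 58.87·296 = 75021.62.
Real growth = 75021.62/69726.15 − 1 = 0.0759.

7.59%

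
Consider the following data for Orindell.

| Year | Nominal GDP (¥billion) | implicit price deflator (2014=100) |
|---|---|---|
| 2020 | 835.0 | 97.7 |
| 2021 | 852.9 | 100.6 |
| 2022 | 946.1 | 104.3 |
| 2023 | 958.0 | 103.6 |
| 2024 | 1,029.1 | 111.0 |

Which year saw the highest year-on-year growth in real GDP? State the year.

2022

2021: real = 852.9/1.006 = 847.81; growth vs 2020 (854.66) = -0.80%.
2022: real = 946.1/1.043 = 907.09; growth vs 2021 (847.81) = 6.99%.
2023: real = 958.0/1.036 = 924.71; growth vs 2022 (907.09) = 1.94%.
2024: real = 1029.1/1.110 = 927.12; growth vs 2023 (924.71) = 0.26%.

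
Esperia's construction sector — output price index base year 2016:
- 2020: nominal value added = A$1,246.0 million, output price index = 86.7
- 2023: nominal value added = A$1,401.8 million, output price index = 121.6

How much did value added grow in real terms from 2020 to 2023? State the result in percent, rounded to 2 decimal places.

Deflate each year: 2020 → 1246.0/0.867 = 1437.14; 2023 → 1401.8/1.216 = 1152.80.
So real value added changed by 1152.80/1437.14 − 1 = -0.1979, i.e. -19.79%.

-19.79%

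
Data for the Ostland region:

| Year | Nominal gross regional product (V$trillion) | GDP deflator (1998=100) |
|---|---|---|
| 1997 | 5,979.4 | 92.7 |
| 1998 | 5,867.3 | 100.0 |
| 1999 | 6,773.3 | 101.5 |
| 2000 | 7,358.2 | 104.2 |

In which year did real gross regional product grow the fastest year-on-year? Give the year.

1999

1998: real = 5867.3/1.000 = 5867.30; growth vs 1997 (6450.27) = -9.04%.
1999: real = 6773.3/1.015 = 6673.20; growth vs 1998 (5867.30) = 13.74%.
2000: real = 7358.2/1.042 = 7061.61; growth vs 1999 (6673.20) = 5.82%.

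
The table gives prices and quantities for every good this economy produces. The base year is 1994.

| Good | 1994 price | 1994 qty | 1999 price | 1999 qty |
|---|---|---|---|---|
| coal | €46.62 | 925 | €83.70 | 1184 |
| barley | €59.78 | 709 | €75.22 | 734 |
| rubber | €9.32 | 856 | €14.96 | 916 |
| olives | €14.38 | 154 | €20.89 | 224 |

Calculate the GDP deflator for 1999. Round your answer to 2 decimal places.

Nominal GDP 1999 = 83.70·1184 + 75.22·734 + 14.96·916 + 20.89·224 = 172695.00.
Real GDP 1999 (at 1994 prices) = 46.62·1184 + 59.78·734 + 9.32·916 + 14.38·224 = 110834.84.
Deflator = Nominal/Real × 100 = 172695.00/110834.84 × 100 = 155.813.

155.81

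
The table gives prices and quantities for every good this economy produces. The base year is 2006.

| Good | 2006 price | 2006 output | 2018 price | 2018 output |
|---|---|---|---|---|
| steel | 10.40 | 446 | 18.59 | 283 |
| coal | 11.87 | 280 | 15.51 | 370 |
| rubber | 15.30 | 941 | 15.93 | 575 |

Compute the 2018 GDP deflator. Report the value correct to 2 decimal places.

124.96

Nominal GDP 2018 = 18.59·283 + 15.51·370 + 15.93·575 = 20159.42.
Real GDP 2018 (at 2006 prices) = 10.40·283 + 11.87·370 + 15.30·575 = 16132.60.
Deflator = Nominal/Real × 100 = 20159.42/16132.60 × 100 = 124.961.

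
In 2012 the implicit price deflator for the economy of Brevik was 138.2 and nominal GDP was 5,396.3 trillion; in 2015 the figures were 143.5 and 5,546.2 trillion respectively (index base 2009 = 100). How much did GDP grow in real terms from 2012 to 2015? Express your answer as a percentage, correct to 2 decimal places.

-1.02%

Deflate each year: 2012 → 5396.3/1.382 = 3904.70; 2015 → 5546.2/1.435 = 3864.95.
So real GDP changed by 3864.95/3904.70 − 1 = -0.0102, i.e. -1.02%.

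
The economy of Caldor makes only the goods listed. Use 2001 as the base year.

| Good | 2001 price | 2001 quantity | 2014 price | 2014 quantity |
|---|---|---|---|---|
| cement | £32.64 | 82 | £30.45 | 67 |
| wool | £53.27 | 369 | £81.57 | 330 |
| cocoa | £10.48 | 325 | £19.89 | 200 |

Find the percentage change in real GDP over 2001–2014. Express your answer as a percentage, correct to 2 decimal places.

Real GDP 2001 = Nominal GDP 2001 = 32.64·82 + 53.27·369 + 10.48·325 = 25739.11.
Real GDP 2014 (at 2001 prices) = 32.64·67 + 53.27·330 + 10.48·200 = 21861.98.
Real growth = 21861.98/25739.11 − 1 = -0.1506.

-15.06%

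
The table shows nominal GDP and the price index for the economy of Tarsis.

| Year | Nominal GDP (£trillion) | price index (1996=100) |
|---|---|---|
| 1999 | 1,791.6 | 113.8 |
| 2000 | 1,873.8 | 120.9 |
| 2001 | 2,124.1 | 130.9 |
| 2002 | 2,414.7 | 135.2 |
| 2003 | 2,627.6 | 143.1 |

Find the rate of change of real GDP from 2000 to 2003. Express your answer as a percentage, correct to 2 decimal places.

18.47%

Real GDP 2000 = 1873.8/1.209 = 1549.88.
Real GDP 2003 = 2627.6/1.431 = 1836.20.
Change = 1836.20/1549.88 − 1 = 0.1847.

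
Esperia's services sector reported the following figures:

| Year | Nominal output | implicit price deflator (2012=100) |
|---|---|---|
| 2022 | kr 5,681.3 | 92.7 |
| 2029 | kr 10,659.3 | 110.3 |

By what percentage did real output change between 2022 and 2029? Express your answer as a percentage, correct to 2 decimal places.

57.68%

Deflate each year: 2022 → 5681.3/0.927 = 6128.69; 2029 → 10659.3/1.103 = 9663.92.
So real output changed by 9663.92/6128.69 − 1 = 0.5768, i.e. 57.68%.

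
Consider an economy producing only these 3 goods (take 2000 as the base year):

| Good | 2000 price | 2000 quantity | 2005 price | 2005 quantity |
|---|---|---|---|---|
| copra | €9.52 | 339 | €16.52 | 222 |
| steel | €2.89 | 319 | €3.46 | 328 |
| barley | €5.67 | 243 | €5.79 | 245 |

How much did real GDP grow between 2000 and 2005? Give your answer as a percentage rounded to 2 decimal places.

Real GDP 2000 = Nominal GDP 2000 = 9.52·339 + 2.89·319 + 5.67·243 = 5527.00.
Real GDP 2005 (at 2000 prices) = 9.52·222 + 2.89·328 + 5.67·245 = 4450.51.
Real growth = 4450.51/5527.00 − 1 = -0.1948.

-19.48%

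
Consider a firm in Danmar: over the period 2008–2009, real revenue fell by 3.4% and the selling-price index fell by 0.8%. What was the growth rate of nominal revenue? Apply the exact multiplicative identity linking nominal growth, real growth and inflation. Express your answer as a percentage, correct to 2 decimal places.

(1 + g_nom) = (1 + g_real)(1 + π) = 0.9660 × 0.9920 = 0.95827.

-4.17%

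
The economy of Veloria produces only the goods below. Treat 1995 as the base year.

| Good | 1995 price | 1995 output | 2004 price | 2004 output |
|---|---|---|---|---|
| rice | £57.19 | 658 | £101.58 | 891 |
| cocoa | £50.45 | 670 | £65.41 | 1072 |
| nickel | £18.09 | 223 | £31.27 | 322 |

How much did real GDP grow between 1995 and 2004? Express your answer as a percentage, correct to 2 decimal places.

46.90%

Real GDP 1995 = Nominal GDP 1995 = 57.19·658 + 50.45·670 + 18.09·223 = 75466.59.
Real GDP 2004 (at 1995 prices) = 57.19·891 + 50.45·1072 + 18.09·322 = 110863.67.
Real growth = 110863.67/75466.59 − 1 = 0.4690.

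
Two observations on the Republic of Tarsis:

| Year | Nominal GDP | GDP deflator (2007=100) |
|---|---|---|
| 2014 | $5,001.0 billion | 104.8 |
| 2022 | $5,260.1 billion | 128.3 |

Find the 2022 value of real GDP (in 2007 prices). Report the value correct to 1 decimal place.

Real GDP = Nominal / (GDP deflator/100) = 5260.1 / 1.283 = 4099.84.

$4,099.8 billion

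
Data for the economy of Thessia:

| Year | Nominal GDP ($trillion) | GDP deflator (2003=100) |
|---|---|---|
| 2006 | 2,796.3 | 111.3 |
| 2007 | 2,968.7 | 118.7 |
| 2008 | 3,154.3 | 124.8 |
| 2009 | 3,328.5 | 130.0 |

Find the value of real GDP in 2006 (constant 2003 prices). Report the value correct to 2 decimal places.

$2,512.40 trillion

Real GDP 2006 = 2796.3 / 1.113 = 2512.40.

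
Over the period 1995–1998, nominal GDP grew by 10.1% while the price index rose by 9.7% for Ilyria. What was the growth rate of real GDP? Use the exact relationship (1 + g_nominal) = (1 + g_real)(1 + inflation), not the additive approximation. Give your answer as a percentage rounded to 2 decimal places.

(1 + g_nom) = (1 + g_real)(1 + π), so g_real = 1.1010 / 1.0970 − 1 = 0.00365.

0.36%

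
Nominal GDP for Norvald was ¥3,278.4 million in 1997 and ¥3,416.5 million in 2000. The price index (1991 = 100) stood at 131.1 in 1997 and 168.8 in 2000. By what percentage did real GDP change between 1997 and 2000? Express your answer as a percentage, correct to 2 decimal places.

-19.06%

Real GDP 1997 = 3278.4 / 1.311 = 2500.69.
Real GDP 2000 = 3416.5 / 1.688 = 2023.99.
Real growth = 2023.99 / 2500.69 − 1 = -0.1906.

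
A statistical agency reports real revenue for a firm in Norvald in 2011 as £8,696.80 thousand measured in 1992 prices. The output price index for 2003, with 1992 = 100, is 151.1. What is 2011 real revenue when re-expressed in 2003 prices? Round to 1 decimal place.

£13,140.9 thousand

Real revenue in 2003 prices = Real revenue in 1992 prices × (P_2003/P_1992) = 8696.80 × 1.511 = 13140.86.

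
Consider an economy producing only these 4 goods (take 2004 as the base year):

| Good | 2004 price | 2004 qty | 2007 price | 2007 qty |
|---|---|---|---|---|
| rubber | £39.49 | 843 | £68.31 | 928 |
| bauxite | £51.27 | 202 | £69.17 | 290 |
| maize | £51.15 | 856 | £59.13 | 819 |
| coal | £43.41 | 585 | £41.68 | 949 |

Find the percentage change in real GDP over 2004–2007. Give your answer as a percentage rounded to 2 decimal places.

Real GDP 2004 = Nominal GDP 2004 = 39.49·843 + 51.27·202 + 51.15·856 + 43.41·585 = 112825.86.
Real GDP 2007 (at 2004 prices) = 39.49·928 + 51.27·290 + 51.15·819 + 43.41·949 = 134602.96.
Real growth = 134602.96/112825.86 − 1 = 0.1930.

19.30%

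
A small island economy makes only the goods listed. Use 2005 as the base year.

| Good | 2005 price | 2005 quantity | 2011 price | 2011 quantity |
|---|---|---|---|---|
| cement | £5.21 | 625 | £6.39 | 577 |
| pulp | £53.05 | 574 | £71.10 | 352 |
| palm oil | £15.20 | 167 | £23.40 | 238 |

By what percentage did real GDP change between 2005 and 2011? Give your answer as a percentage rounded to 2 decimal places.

-30.21%

Real GDP 2005 = Nominal GDP 2005 = 5.21·625 + 53.05·574 + 15.20·167 = 36245.35.
Real GDP 2011 (at 2005 prices) = 5.21·577 + 53.05·352 + 15.20·238 = 25297.37.
Real growth = 25297.37/36245.35 − 1 = -0.3021.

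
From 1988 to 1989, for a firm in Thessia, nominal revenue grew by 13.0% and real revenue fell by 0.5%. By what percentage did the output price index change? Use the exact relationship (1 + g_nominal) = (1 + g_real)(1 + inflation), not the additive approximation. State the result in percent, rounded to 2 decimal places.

(1 + g_nom) = (1 + g_real)(1 + π), so π = 1.1300 / 0.9950 − 1 = 0.13568.

13.57%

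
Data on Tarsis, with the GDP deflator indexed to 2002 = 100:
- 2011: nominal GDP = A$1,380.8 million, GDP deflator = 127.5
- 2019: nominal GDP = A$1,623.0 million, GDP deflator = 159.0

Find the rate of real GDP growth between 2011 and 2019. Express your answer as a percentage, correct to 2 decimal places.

-5.75%

Deflate each year: 2011 → 1380.8/1.275 = 1082.98; 2019 → 1623.0/1.590 = 1020.75.
So real GDP changed by 1020.75/1082.98 − 1 = -0.0575, i.e. -5.75%.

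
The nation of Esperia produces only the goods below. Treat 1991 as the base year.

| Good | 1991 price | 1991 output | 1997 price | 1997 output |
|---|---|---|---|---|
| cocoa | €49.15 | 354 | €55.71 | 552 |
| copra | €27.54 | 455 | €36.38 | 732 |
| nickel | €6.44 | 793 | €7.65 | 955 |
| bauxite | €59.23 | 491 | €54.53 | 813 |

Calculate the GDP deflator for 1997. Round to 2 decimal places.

Nominal GDP 1997 = 55.71·552 + 36.38·732 + 7.65·955 + 54.53·813 = 109020.72.
Real GDP 1997 (at 1991 prices) = 49.15·552 + 27.54·732 + 6.44·955 + 59.23·813 = 101594.27.
Deflator = Nominal/Real × 100 = 109020.72/101594.27 × 100 = 107.310.

107.31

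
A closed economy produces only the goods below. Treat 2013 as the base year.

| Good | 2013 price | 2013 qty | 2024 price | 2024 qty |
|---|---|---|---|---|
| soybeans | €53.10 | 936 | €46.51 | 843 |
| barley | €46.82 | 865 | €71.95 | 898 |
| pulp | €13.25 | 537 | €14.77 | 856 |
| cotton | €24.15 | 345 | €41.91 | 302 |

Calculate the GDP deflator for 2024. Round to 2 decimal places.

122.45

Nominal GDP 2024 = 46.51·843 + 71.95·898 + 14.77·856 + 41.91·302 = 129118.97.
Real GDP 2024 (at 2013 prices) = 53.10·843 + 46.82·898 + 13.25·856 + 24.15·302 = 105442.96.
Deflator = Nominal/Real × 100 = 129118.97/105442.96 × 100 = 122.454.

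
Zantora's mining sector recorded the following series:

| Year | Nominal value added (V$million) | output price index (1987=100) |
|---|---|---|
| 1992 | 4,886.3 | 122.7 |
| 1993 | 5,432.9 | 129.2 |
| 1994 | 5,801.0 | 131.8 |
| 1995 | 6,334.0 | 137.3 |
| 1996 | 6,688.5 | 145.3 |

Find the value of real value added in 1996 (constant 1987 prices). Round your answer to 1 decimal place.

V$4,603.2 million

Real value added 1996 = 6688.5 / 1.453 = 4603.23.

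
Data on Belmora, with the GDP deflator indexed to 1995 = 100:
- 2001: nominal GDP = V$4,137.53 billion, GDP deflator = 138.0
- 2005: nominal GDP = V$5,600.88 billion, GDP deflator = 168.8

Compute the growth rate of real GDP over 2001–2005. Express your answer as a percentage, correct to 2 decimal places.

10.67%

Deflate each year: 2001 → 4137.53/1.380 = 2998.21; 2005 → 5600.88/1.688 = 3318.06.
So real GDP changed by 3318.06/2998.21 − 1 = 0.1067, i.e. 10.67%.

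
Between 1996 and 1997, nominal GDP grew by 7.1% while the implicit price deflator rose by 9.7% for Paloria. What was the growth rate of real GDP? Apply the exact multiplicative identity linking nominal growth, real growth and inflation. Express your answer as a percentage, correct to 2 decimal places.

-2.37%

(1 + g_nom) = (1 + g_real)(1 + π), so g_real = 1.0710 / 1.0970 − 1 = -0.02370.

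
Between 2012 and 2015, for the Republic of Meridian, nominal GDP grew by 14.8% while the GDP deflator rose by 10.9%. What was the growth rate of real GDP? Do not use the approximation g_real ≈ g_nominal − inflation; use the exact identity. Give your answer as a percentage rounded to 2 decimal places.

3.52%

(1 + g_nom) = (1 + g_real)(1 + π), so g_real = 1.1480 / 1.1090 − 1 = 0.03517.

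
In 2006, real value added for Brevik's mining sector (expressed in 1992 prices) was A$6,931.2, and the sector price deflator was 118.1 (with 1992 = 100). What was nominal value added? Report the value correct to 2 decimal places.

Nominal value added = Real × (sector price deflator/100) = 6931.2 × 1.181 = 8185.75.

A$8,185.75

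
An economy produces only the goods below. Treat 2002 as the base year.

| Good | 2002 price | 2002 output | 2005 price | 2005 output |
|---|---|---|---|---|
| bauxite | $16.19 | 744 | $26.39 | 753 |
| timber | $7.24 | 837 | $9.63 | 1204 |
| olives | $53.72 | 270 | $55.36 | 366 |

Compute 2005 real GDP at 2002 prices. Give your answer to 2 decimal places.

Real GDP 2005 = Σ (p_2002 × q_2005) = 16.19·753 + 7.24·1204 + 53.72·366 = 40569.55.

$40569.55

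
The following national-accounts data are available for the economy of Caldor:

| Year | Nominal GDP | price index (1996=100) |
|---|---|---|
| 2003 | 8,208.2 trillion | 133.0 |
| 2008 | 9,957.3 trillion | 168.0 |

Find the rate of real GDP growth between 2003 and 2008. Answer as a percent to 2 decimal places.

-3.96%

Real GDP 2003 = 8208.2 / 1.330 = 6171.58.
Real GDP 2008 = 9957.3 / 1.680 = 5926.96.
Real growth = 5926.96 / 6171.58 − 1 = -0.0396.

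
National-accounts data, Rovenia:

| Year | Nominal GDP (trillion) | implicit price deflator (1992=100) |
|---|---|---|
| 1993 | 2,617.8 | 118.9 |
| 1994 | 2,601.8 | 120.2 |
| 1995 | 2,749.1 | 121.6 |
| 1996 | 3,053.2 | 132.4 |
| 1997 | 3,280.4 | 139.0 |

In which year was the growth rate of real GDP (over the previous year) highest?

1994: real = 2601.8/1.202 = 2164.56; growth vs 1993 (2201.68) = -1.69%.
1995: real = 2749.1/1.216 = 2260.77; growth vs 1994 (2164.56) = 4.44%.
1996: real = 3053.2/1.324 = 2306.04; growth vs 1995 (2260.77) = 2.00%.
1997: real = 3280.4/1.390 = 2360.00; growth vs 1996 (2306.04) = 2.34%.

1995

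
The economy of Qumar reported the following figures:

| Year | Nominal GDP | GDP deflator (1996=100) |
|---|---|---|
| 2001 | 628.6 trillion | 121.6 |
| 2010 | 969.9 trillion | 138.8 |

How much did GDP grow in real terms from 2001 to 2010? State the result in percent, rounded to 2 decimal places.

35.18%

Real GDP 2001 = 628.6 / 1.216 = 516.94.
Real GDP 2010 = 969.9 / 1.388 = 698.78.
Real growth = 698.78 / 516.94 − 1 = 0.3518.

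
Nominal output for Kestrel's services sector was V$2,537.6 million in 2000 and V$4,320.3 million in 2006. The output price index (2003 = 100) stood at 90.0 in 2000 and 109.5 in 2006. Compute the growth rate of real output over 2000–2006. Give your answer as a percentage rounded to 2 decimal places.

Deflate each year: 2000 → 2537.6/0.900 = 2819.56; 2006 → 4320.3/1.095 = 3945.48.
So real output changed by 3945.48/2819.56 − 1 = 0.3993, i.e. 39.93%.

39.93%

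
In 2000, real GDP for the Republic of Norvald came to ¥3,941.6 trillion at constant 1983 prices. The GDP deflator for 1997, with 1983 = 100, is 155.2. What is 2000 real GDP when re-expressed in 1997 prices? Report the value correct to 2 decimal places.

¥6,117.36 trillion

Real GDP in 1997 prices = Real GDP in 1983 prices × (P_1997/P_1983) = 3941.6 × 1.552 = 6117.36.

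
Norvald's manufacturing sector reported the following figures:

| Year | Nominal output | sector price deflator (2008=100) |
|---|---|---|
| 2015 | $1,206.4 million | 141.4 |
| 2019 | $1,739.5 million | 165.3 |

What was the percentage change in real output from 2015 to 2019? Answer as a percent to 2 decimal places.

23.34%

Deflate each year: 2015 → 1206.4/1.414 = 853.18; 2019 → 1739.5/1.653 = 1052.33.
So real output changed by 1052.33/853.18 − 1 = 0.2334, i.e. 23.34%.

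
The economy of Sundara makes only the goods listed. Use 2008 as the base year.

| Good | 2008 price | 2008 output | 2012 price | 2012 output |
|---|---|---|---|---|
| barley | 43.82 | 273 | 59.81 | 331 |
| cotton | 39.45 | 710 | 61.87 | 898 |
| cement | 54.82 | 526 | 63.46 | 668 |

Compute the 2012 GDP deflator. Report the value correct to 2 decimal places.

Nominal GDP 2012 = 59.81·331 + 61.87·898 + 63.46·668 = 117747.65.
Real GDP 2012 (at 2008 prices) = 43.82·331 + 39.45·898 + 54.82·668 = 86550.28.
Deflator = Nominal/Real × 100 = 117747.65/86550.28 × 100 = 136.045.

136.05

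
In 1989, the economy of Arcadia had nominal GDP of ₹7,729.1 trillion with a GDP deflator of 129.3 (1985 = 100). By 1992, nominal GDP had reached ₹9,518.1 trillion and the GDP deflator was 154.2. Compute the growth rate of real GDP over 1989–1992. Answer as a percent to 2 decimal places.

3.26%

Real GDP 1989 = 7729.1 / 1.293 = 5977.65.
Real GDP 1992 = 9518.1 / 1.542 = 6172.57.
Real growth = 6172.57 / 5977.65 − 1 = 0.0326.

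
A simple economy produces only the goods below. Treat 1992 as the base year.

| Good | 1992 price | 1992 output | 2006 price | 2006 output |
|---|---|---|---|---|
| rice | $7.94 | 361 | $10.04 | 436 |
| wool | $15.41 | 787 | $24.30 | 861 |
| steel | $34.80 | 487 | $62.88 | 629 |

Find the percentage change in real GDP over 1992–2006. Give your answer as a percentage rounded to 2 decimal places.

20.91%

Real GDP 1992 = Nominal GDP 1992 = 7.94·361 + 15.41·787 + 34.80·487 = 31941.61.
Real GDP 2006 (at 1992 prices) = 7.94·436 + 15.41·861 + 34.80·629 = 38619.05.
Real growth = 38619.05/31941.61 − 1 = 0.2091.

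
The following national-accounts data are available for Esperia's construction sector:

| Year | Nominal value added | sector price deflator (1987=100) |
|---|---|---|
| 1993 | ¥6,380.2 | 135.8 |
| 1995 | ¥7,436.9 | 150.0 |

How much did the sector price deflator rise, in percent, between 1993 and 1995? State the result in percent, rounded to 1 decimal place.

Price-level change = 150.0 / 135.8 − 1 = 0.1046.

10.5%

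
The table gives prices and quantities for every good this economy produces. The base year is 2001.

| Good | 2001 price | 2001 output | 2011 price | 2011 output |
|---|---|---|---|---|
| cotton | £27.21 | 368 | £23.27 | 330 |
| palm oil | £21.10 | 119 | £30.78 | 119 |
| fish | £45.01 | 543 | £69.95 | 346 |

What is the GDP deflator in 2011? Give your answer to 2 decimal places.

131.34

Nominal GDP 2011 = 23.27·330 + 30.78·119 + 69.95·346 = 35544.62.
Real GDP 2011 (at 2001 prices) = 27.21·330 + 21.10·119 + 45.01·346 = 27063.66.
Deflator = Nominal/Real × 100 = 35544.62/27063.66 × 100 = 131.337.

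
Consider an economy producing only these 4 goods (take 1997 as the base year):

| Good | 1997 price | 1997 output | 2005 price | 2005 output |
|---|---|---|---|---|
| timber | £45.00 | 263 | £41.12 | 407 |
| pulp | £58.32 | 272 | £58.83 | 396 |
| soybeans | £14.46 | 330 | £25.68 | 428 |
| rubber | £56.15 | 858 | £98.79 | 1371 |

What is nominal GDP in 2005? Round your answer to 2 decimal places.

Nominal GDP 2005 = Σ (p_2005 × q_2005) = 41.12·407 + 58.83·396 + 25.68·428 + 98.79·1371 = 186464.65.

£186464.65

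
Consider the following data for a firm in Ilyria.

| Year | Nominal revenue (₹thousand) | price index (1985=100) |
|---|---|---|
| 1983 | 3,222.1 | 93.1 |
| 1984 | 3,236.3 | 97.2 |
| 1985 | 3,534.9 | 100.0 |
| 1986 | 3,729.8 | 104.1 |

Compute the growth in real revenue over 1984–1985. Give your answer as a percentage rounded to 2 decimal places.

6.17%

Real revenue 1984 = 3236.3/0.972 = 3329.53.
Real revenue 1985 = 3534.9/1.000 = 3534.90.
Change = 3534.90/3329.53 − 1 = 0.0617.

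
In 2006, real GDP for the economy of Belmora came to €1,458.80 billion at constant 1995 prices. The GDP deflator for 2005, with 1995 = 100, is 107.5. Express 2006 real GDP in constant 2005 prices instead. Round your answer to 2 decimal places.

Real GDP in 2005 prices = Real GDP in 1995 prices × (P_2005/P_1995) = 1458.80 × 1.075 = 1568.21.

€1,568.21 billion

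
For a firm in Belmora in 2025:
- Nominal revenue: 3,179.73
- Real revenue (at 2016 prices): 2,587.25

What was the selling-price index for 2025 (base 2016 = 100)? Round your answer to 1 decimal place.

selling-price index = (Nominal / Real) × 100 = 3179.73 / 2587.25 × 100 = 122.90.

122.9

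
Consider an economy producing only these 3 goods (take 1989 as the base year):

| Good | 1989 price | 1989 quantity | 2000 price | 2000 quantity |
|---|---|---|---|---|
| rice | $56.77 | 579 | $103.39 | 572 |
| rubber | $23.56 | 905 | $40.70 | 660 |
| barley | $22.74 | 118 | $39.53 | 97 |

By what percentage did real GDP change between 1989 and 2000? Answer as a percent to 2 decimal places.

-11.69%

Real GDP 1989 = Nominal GDP 1989 = 56.77·579 + 23.56·905 + 22.74·118 = 56874.95.
Real GDP 2000 (at 1989 prices) = 56.77·572 + 23.56·660 + 22.74·97 = 50227.82.
Real growth = 50227.82/56874.95 − 1 = -0.1169.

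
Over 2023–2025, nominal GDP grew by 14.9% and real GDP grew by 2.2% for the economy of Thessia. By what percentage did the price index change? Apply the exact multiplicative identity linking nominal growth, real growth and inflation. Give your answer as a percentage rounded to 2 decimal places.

12.43%

(1 + g_nom) = (1 + g_real)(1 + π), so π = 1.1490 / 1.0220 − 1 = 0.12427.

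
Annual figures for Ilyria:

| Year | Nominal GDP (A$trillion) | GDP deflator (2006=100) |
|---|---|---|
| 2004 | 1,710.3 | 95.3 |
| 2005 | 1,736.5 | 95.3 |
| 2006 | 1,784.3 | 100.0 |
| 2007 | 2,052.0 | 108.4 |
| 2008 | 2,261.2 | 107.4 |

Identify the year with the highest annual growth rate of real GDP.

2005: real = 1736.5/0.953 = 1822.14; growth vs 2004 (1794.65) = 1.53%.
2006: real = 1784.3/1.000 = 1784.30; growth vs 2005 (1822.14) = -2.08%.
2007: real = 2052.0/1.084 = 1892.99; growth vs 2006 (1784.30) = 6.09%.
2008: real = 2261.2/1.074 = 2105.40; growth vs 2007 (1892.99) = 11.22%.

2008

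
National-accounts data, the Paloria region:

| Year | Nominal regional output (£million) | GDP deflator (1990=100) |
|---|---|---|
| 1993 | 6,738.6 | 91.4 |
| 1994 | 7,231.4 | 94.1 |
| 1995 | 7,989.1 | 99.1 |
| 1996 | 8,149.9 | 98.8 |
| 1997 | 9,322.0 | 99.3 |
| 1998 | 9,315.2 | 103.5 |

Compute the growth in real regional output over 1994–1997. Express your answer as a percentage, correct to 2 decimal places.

Real regional output 1994 = 7231.4/0.941 = 7684.80.
Real regional output 1997 = 9322.0/0.993 = 9387.71.
Change = 9387.71/7684.80 − 1 = 0.2216.

22.16%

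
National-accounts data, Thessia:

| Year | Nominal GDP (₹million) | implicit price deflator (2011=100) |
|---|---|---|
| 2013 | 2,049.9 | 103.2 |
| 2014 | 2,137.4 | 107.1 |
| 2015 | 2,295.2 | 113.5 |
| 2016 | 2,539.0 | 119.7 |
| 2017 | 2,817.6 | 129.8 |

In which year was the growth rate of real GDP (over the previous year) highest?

2016

2014: real = 2137.4/1.071 = 1995.70; growth vs 2013 (1986.34) = 0.47%.
2015: real = 2295.2/1.135 = 2022.20; growth vs 2014 (1995.70) = 1.33%.
2016: real = 2539.0/1.197 = 2121.14; growth vs 2015 (2022.20) = 4.89%.
2017: real = 2817.6/1.298 = 2170.72; growth vs 2016 (2121.14) = 2.34%.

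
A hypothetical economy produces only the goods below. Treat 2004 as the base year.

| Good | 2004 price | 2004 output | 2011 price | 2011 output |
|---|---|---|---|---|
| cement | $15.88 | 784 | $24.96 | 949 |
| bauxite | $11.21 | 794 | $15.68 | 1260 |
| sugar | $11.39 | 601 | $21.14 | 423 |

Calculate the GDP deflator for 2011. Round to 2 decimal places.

154.02

Nominal GDP 2011 = 24.96·949 + 15.68·1260 + 21.14·423 = 52386.06.
Real GDP 2011 (at 2004 prices) = 15.88·949 + 11.21·1260 + 11.39·423 = 34012.69.
Deflator = Nominal/Real × 100 = 52386.06/34012.69 × 100 = 154.019.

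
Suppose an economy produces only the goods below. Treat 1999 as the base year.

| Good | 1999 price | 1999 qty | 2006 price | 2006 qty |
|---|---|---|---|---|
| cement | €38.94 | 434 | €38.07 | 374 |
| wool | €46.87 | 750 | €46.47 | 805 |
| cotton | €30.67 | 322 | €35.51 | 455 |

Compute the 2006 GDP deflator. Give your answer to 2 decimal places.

102.35

Nominal GDP 2006 = 38.07·374 + 46.47·805 + 35.51·455 = 67803.58.
Real GDP 2006 (at 1999 prices) = 38.94·374 + 46.87·805 + 30.67·455 = 66248.76.
Deflator = Nominal/Real × 100 = 67803.58/66248.76 × 100 = 102.347.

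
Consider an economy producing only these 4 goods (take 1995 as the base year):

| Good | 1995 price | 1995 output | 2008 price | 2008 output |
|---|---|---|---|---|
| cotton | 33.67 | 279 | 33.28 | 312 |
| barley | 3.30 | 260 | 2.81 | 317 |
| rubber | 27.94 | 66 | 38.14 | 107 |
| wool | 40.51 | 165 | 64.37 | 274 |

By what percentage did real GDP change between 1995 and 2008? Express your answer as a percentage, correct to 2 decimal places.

Real GDP 1995 = Nominal GDP 1995 = 33.67·279 + 3.30·260 + 27.94·66 + 40.51·165 = 18780.12.
Real GDP 2008 (at 1995 prices) = 33.67·312 + 3.30·317 + 27.94·107 + 40.51·274 = 25640.46.
Real growth = 25640.46/18780.12 − 1 = 0.3653.

36.53%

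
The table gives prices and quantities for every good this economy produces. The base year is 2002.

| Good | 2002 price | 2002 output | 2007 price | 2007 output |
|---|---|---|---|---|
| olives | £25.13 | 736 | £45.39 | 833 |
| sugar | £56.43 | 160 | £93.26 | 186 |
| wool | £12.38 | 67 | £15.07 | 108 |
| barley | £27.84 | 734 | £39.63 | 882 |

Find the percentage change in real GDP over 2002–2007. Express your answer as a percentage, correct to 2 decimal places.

17.49%

Real GDP 2002 = Nominal GDP 2002 = 25.13·736 + 56.43·160 + 12.38·67 + 27.84·734 = 48788.50.
Real GDP 2007 (at 2002 prices) = 25.13·833 + 56.43·186 + 12.38·108 + 27.84·882 = 57321.19.
Real growth = 57321.19/48788.50 − 1 = 0.1749.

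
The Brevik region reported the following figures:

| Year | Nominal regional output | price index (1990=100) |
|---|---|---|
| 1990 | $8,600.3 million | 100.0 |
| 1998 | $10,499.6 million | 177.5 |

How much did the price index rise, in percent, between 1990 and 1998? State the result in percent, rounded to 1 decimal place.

77.5%

Price-level change = 177.5 / 100.0 − 1 = 0.7750.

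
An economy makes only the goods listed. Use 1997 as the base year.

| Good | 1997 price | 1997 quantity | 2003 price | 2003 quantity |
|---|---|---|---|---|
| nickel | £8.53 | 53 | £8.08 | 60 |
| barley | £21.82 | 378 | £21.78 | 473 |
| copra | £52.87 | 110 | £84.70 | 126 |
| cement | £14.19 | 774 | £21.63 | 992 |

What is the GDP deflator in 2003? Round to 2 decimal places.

135.94

Nominal GDP 2003 = 8.08·60 + 21.78·473 + 84.70·126 + 21.63·992 = 42915.90.
Real GDP 2003 (at 1997 prices) = 8.53·60 + 21.82·473 + 52.87·126 + 14.19·992 = 31570.76.
Deflator = Nominal/Real × 100 = 42915.90/31570.76 × 100 = 135.936.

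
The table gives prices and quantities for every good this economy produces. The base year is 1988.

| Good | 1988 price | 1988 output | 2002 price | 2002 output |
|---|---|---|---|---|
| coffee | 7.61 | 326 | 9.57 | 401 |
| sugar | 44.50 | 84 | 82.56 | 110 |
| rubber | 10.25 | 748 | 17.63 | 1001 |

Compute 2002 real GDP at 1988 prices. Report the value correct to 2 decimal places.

Real GDP 2002 = Σ (p_1988 × q_2002) = 7.61·401 + 44.50·110 + 10.25·1001 = 18206.86.

18206.86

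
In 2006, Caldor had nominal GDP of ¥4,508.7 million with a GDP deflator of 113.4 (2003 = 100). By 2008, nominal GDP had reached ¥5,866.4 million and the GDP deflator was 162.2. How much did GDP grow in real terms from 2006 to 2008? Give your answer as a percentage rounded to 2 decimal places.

Deflate each year: 2006 → 4508.7/1.134 = 3975.93; 2008 → 5866.4/1.622 = 3616.77.
So real GDP changed by 3616.77/3975.93 − 1 = -0.0903, i.e. -9.03%.

-9.03%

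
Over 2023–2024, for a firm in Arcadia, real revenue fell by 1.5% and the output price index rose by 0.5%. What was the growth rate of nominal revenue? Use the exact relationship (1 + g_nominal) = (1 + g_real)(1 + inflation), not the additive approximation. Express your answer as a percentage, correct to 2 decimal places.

-1.01%

(1 + g_nom) = (1 + g_real)(1 + π) = 0.9850 × 1.0050 = 0.98993.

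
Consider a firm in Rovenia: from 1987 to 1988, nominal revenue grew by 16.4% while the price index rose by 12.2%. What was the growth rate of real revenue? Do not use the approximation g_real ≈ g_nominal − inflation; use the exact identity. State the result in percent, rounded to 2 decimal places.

(1 + g_nom) = (1 + g_real)(1 + π), so g_real = 1.1640 / 1.1220 − 1 = 0.03743.

3.74%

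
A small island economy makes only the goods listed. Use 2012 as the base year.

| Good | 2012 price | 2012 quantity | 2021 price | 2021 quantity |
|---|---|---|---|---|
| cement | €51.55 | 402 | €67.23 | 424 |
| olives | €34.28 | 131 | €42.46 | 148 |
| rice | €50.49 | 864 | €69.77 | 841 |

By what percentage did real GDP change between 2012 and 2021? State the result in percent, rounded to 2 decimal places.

Real GDP 2012 = Nominal GDP 2012 = 51.55·402 + 34.28·131 + 50.49·864 = 68837.14.
Real GDP 2021 (at 2012 prices) = 51.55·424 + 34.28·148 + 50.49·841 = 69392.73.
Real growth = 69392.73/68837.14 − 1 = 0.0081.

0.81%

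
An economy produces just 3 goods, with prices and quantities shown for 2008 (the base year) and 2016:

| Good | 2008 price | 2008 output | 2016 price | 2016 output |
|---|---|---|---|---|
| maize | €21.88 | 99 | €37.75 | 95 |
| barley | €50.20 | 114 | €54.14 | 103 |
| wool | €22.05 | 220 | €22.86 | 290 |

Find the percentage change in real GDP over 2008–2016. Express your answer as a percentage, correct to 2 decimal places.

7.09%

Real GDP 2008 = Nominal GDP 2008 = 21.88·99 + 50.20·114 + 22.05·220 = 12739.92.
Real GDP 2016 (at 2008 prices) = 21.88·95 + 50.20·103 + 22.05·290 = 13643.70.
Real growth = 13643.70/12739.92 − 1 = 0.0709.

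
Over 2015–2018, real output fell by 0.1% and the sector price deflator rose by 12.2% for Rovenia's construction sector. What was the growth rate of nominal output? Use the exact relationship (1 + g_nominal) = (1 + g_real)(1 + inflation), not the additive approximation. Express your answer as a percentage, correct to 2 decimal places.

(1 + g_nom) = (1 + g_real)(1 + π) = 0.9990 × 1.1220 = 1.12088.

12.09%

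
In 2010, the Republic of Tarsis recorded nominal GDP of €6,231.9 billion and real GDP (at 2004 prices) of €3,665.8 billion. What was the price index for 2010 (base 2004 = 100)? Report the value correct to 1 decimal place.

price index = (Nominal / Real) × 100 = 6231.9 / 3665.8 × 100 = 170.00.

170.0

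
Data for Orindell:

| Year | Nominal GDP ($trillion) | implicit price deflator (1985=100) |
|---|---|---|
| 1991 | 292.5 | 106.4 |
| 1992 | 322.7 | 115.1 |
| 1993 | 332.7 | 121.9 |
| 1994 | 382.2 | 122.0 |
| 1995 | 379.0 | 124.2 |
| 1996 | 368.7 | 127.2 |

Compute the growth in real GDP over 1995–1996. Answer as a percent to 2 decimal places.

Real GDP 1995 = 379.0/1.242 = 305.15.
Real GDP 1996 = 368.7/1.272 = 289.86.
Change = 289.86/305.15 − 1 = -0.0501.

-5.01%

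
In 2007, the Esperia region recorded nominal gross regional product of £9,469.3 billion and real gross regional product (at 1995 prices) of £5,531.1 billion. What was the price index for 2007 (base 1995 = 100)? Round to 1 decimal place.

price index = (Nominal / Real) × 100 = 9469.3 / 5531.1 × 100 = 171.20.

171.2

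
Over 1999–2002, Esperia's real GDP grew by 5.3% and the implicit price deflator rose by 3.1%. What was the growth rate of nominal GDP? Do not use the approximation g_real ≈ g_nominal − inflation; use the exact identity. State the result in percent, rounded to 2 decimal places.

(1 + g_nom) = (1 + g_real)(1 + π) = 1.0530 × 1.0310 = 1.08564.

8.56%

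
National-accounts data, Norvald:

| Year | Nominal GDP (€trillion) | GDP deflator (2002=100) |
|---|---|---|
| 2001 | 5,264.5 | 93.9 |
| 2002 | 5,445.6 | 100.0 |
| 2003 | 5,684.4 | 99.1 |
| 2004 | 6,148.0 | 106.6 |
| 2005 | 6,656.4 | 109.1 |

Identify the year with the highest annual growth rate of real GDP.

2005

2002: real = 5445.6/1.000 = 5445.60; growth vs 2001 (5606.50) = -2.87%.
2003: real = 5684.4/0.991 = 5736.02; growth vs 2002 (5445.60) = 5.33%.
2004: real = 6148.0/1.066 = 5767.35; growth vs 2003 (5736.02) = 0.55%.
2005: real = 6656.4/1.091 = 6101.19; growth vs 2004 (5767.35) = 5.79%.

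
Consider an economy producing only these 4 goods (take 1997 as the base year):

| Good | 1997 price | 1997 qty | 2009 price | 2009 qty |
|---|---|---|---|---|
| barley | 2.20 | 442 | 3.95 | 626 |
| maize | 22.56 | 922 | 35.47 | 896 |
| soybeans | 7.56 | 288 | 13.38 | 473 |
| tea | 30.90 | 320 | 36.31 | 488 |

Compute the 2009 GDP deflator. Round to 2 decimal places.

Nominal GDP 2009 = 3.95·626 + 35.47·896 + 13.38·473 + 36.31·488 = 58301.84.
Real GDP 2009 (at 1997 prices) = 2.20·626 + 22.56·896 + 7.56·473 + 30.90·488 = 40246.04.
Deflator = Nominal/Real × 100 = 58301.84/40246.04 × 100 = 144.864.

144.86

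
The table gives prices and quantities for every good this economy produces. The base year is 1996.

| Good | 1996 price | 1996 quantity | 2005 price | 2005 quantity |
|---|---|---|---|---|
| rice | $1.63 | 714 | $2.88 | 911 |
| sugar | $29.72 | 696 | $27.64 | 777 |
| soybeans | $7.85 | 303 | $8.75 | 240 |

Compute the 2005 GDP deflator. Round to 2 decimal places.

99.01

Nominal GDP 2005 = 2.88·911 + 27.64·777 + 8.75·240 = 26199.96.
Real GDP 2005 (at 1996 prices) = 1.63·911 + 29.72·777 + 7.85·240 = 26461.37.
Deflator = Nominal/Real × 100 = 26199.96/26461.37 × 100 = 99.012.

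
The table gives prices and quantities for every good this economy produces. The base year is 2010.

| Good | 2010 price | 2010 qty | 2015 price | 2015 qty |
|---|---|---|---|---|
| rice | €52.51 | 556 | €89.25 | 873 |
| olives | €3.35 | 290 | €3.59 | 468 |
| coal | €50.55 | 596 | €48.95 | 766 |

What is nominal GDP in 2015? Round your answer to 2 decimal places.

€117091.07

Nominal GDP 2015 = Σ (p_2015 × q_2015) = 89.25·873 + 3.59·468 + 48.95·766 = 117091.07.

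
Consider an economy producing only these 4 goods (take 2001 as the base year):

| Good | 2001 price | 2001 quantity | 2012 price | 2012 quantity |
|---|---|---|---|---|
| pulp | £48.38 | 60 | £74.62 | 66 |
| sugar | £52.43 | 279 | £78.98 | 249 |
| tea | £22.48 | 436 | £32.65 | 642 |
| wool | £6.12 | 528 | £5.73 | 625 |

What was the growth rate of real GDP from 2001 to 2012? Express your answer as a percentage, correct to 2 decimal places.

12.90%

Real GDP 2001 = Nominal GDP 2001 = 48.38·60 + 52.43·279 + 22.48·436 + 6.12·528 = 30563.41.
Real GDP 2012 (at 2001 prices) = 48.38·66 + 52.43·249 + 22.48·642 + 6.12·625 = 34505.31.
Real growth = 34505.31/30563.41 − 1 = 0.1290.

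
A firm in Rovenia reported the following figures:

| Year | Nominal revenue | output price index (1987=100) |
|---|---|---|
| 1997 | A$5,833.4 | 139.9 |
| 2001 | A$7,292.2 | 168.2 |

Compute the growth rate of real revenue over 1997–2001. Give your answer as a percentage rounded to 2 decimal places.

Deflate each year: 1997 → 5833.4/1.399 = 4169.69; 2001 → 7292.2/1.682 = 4335.43.
So real revenue changed by 4335.43/4169.69 − 1 = 0.0397, i.e. 3.97%.

3.97%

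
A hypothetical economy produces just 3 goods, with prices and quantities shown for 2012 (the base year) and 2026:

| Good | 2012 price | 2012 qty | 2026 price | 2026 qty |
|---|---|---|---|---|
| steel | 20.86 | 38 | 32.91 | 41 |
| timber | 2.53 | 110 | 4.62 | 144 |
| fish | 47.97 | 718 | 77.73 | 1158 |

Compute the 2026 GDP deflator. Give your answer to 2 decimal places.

162.11

Nominal GDP 2026 = 32.91·41 + 4.62·144 + 77.73·1158 = 92025.93.
Real GDP 2026 (at 2012 prices) = 20.86·41 + 2.53·144 + 47.97·1158 = 56768.84.
Deflator = Nominal/Real × 100 = 92025.93/56768.84 × 100 = 162.106.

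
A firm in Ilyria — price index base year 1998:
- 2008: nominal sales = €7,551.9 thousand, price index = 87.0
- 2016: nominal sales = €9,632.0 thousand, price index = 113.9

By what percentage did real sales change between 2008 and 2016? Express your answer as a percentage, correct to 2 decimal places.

Deflate each year: 2008 → 7551.9/0.870 = 8680.34; 2016 → 9632.0/1.139 = 8456.54.
So real sales changed by 8456.54/8680.34 − 1 = -0.0258, i.e. -2.58%.

-2.58%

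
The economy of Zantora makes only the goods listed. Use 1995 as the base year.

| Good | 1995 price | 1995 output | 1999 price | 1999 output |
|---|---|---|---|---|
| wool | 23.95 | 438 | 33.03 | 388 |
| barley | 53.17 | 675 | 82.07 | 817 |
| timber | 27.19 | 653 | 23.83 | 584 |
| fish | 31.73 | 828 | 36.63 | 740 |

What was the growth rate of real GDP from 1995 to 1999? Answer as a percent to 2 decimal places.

Real GDP 1995 = Nominal GDP 1995 = 23.95·438 + 53.17·675 + 27.19·653 + 31.73·828 = 90407.36.
Real GDP 1999 (at 1995 prices) = 23.95·388 + 53.17·817 + 27.19·584 + 31.73·740 = 92091.65.
Real growth = 92091.65/90407.36 − 1 = 0.0186.

1.86%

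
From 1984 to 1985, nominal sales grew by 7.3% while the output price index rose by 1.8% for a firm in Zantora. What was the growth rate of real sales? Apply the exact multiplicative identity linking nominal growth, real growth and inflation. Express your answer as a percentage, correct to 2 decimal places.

5.40%

(1 + g_nom) = (1 + g_real)(1 + π), so g_real = 1.0730 / 1.0180 − 1 = 0.05403.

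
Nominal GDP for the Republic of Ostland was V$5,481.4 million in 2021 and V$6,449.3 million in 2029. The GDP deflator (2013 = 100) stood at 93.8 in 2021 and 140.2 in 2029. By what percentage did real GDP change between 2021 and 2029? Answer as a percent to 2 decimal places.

-21.28%

Deflate each year: 2021 → 5481.4/0.938 = 5843.71; 2029 → 6449.3/1.402 = 4600.07.
So real GDP changed by 4600.07/5843.71 − 1 = -0.2128, i.e. -21.28%.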